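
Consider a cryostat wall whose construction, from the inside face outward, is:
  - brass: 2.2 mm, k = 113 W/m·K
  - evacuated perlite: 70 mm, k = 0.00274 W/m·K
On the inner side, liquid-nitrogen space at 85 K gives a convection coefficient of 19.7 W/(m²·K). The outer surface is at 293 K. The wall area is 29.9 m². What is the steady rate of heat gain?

Series thermal resistances:
R_inner film = 1/(h_i·A) = 1/(19.7×29.9) = 0.001698 K/W
R_brass = L/(kA) = 0.0022/(113×29.9) = 6.511×10^-7 K/W
R_evacuated perlite = L/(kA) = 0.07/(0.00274×29.9) = 0.8544 K/W
R_total = 0.8561 K/W
Q = ΔT / R_total = 208 / 0.8561

Q ≈ 243 W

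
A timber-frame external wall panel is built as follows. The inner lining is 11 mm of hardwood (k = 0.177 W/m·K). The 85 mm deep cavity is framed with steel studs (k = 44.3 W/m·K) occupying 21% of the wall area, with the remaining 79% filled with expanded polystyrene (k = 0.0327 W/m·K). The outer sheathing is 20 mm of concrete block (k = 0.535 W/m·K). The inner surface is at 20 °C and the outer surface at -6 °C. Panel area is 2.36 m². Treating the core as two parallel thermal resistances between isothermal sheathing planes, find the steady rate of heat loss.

Sheathing layers in series; stud and cavity paths in parallel between them.
R_inner = 0.011/(0.177×2.36) = 0.02633 K/W
R_stud  = 0.085/(44.3×0.21×2.36) = 0.003872 K/W
R_cav   = 0.085/(0.0327×0.79×2.36) = 1.394 K/W
1/R_core = 1/R_stud + 1/R_cav → R_core = 0.003861 K/W
R_outer = 0.02/(0.535×2.36) = 0.01584 K/W
R_total = 0.04603 K/W
Q = ΔT/R_total = 26/0.04603

Q ≈ 565 W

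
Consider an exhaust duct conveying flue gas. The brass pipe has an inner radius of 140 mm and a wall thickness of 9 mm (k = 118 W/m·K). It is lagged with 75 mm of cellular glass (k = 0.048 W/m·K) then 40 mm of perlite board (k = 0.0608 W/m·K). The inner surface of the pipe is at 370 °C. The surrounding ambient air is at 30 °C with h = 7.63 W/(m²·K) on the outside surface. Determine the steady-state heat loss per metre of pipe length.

q′ ≈ 183 W/m

Cylindrical conduction, so R = ln(r₂/r₁)/(2πkL) per layer, in series:
R_brass pipe wall = ln(149/140)/(2π×118×1) = 8.403×10^-5 K/W
R_cellular glass = ln(224/149)/(2π×0.048×1) = 1.352 K/W
R_perlite board = ln(264/224)/(2π×0.0608×1) = 0.4301 K/W
R_outer film = 1/(h_o·2πr_oL) = 1/(7.63×2π×0.264×1) = 0.07901 K/W
R_total = 1.861 K/W
Q = ΔT/R_total = 340/1.861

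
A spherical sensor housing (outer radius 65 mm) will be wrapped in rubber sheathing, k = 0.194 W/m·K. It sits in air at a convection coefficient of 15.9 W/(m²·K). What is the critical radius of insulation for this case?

r_cr ≈ 24.4 mm

For a sphere r_cr = 2k/h = 2×0.194/15.9
r_cr = 24.4 mm; since the bare radius (65 mm) is above r_cr, any added insulation will reduce heat loss.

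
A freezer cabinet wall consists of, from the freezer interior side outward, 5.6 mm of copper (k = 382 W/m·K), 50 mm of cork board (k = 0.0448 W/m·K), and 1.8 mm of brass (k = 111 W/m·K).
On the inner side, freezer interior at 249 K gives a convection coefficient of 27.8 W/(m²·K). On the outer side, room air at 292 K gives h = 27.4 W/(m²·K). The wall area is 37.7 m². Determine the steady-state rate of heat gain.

Q ≈ 1360 W

Series thermal resistances:
R_inner film = 1/(h_i·A) = 1/(27.8×37.7) = 9.541×10^-4 K/W
R_copper = L/(kA) = 0.0056/(382×37.7) = 3.889×10^-7 K/W
R_cork board = L/(kA) = 0.05/(0.0448×37.7) = 0.0296 K/W
R_brass = L/(kA) = 0.0018/(111×37.7) = 4.301×10^-7 K/W
R_outer film = 1/(h_o·A) = 1/(27.4×37.7) = 9.681×10^-4 K/W
R_total = 0.03153 K/W
Q = ΔT / R_total = 43 / 0.03153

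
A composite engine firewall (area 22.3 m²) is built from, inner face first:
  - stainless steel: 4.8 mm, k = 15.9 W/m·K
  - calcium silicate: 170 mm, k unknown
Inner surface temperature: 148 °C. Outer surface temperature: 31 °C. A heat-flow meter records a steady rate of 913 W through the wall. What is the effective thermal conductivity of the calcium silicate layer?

Series thermal resistances:
R_stainless steel = L/(kA) = 0.0048/(15.9×22.3) = 1.354×10^-5 K/W
Sum of known resistances R_other = 1.354×10^-5 K/W
Total R = ΔT/Q = 117/913 = 0.1281 K/W
R_calcium silicate = R_total − R_other = 0.1281 K/W
k = L/(R·A) = 0.17/(0.1281×22.3)

k ≈ 0.0595 W/(m·K)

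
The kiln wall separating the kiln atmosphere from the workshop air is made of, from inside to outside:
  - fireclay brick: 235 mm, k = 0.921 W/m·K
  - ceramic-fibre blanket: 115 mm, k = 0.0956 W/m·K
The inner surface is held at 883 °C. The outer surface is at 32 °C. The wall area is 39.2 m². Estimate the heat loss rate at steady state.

Model the wall as resistances in series:
R_fireclay brick = L/(kA) = 0.235/(0.921×39.2) = 0.006509 K/W
R_ceramic-fibre blanket = L/(kA) = 0.115/(0.0956×39.2) = 0.03069 K/W
R_total = 0.0372 K/W
Q = ΔT / R_total = 851 / 0.0372

Q ≈ 22900 W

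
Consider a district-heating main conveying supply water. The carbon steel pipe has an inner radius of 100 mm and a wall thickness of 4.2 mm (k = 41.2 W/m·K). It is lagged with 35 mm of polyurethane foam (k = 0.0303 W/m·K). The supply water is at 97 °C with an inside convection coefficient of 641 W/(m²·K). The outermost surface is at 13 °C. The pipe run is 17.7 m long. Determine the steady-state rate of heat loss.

Q ≈ 976 W

Cylindrical conduction, so R = ln(r₂/r₁)/(2πkL) per layer, in series:
R_inner film = 1/(h_i·2πr₁L) = 1/(641×2π×0.1×17.7) = 1.403×10^-4 K/W
R_carbon steel pipe wall = ln(104.2/100)/(2π×41.2×17.7) = 8.979×10^-6 K/W
R_polyurethane foam = ln(139.2/104.2)/(2π×0.0303×17.7) = 0.08594 K/W
R_total = 0.08609 K/W
Q = ΔT/R_total = 84/0.08609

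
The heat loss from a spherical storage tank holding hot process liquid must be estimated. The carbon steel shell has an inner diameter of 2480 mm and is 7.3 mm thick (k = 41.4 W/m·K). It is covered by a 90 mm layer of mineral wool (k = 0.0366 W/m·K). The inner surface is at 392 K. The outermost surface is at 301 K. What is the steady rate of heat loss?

Spherical conduction: R = (1/r_in − 1/r_out)/(4πk) per layer; series-sum.
R_carbon steel shell = (1/1.24 − 1/1.2473)/(4π×41.4) = 9.072×10^-6 K/W
R_mineral wool = (1/1.2473 − 1/1.3373)/(4π×0.0366) = 0.1173 K/W
R_total = 0.1173 K/W
Q = ΔT/R_total = 91/0.1173

Q ≈ 776 W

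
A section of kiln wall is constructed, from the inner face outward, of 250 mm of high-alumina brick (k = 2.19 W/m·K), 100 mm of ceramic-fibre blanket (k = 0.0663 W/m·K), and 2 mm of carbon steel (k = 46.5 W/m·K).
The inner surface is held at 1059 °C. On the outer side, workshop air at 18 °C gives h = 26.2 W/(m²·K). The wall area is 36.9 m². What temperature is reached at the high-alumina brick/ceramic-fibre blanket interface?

Using the resistance-network approach (series):
R_high-alumina brick = L/(kA) = 0.25/(2.19×36.9) = 0.003094 K/W
R_ceramic-fibre blanket = L/(kA) = 0.1/(0.0663×36.9) = 0.04088 K/W
R_carbon steel = L/(kA) = 0.002/(46.5×36.9) = 1.166×10^-6 K/W
R_outer film = 1/(h_o·A) = 1/(26.2×36.9) = 0.001034 K/W
R_total = 0.045 K/W;  Q = ΔT/R_total = 1041/0.045 = 23130 W
T_interface = T_inner − Q·ΣR(inner→interface) = 1059 − 23100×0.003094

T ≈ 987 °C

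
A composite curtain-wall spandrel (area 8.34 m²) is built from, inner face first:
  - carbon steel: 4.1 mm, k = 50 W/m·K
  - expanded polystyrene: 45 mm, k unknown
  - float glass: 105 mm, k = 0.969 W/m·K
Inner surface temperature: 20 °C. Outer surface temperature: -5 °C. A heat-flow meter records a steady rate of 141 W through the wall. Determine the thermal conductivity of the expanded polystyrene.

Thermal resistances in series:
R_carbon steel = L/(kA) = 0.0041/(50×8.34) = 9.832×10^-6 K/W
R_float glass = L/(kA) = 0.105/(0.969×8.34) = 0.01299 K/W
Sum of known resistances R_other = 0.013 K/W
Total R = ΔT/Q = 25/141 = 0.1773 K/W
R_expanded polystyrene = R_total − R_other = 0.1643 K/W
k = L/(R·A) = 0.045/(0.1643×8.34)

k ≈ 0.0328 W/(m·K)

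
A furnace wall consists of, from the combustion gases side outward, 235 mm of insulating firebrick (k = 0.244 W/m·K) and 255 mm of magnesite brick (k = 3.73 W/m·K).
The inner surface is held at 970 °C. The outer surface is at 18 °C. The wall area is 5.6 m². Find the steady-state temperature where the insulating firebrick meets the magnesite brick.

T ≈ 81.1 °C

Model the wall as resistances in series:
R_insulating firebrick = L/(kA) = 0.235/(0.244×5.6) = 0.172 K/W
R_magnesite brick = L/(kA) = 0.255/(3.73×5.6) = 0.01221 K/W
R_total = 0.1842 K/W;  Q = ΔT/R_total = 952/0.1842 = 5168 W
T_interface = T_inner − Q·ΣR(inner→interface) = 970 − 5170×0.172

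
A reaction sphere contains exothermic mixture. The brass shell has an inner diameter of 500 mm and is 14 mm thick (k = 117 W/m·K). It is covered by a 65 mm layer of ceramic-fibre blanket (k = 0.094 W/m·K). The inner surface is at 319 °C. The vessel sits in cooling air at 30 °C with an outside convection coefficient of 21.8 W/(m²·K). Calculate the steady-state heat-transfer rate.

Each spherical layer contributes R = (1/r_i − 1/r_o)/(4πk):
R_brass shell = (1/0.25 − 1/0.264)/(4π×117) = 1.443×10^-4 K/W
R_ceramic-fibre blanket = (1/0.264 − 1/0.329)/(4π×0.094) = 0.6335 K/W
R_outer film = 1/(h·4πr_o²) = 1/(21.8×4π×0.329²) = 0.03372 K/W
R_total = 0.6674 K/W
Q = ΔT/R_total = 289/0.6674

Q ≈ 433 W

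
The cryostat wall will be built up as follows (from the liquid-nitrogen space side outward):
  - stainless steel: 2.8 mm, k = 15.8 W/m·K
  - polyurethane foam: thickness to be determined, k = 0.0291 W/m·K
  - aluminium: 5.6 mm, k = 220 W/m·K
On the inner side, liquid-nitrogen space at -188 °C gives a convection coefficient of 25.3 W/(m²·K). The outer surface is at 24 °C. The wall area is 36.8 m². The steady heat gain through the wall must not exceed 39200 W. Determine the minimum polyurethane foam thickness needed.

L ≈ 4.64 mm

Series thermal resistances:
R_inner film = 1/(h_i·A) = 1/(25.3×36.8) = 0.001074 K/W
R_stainless steel = L/(kA) = 0.0028/(15.8×36.8) = 4.816×10^-6 K/W
R_aluminium = L/(kA) = 0.0056/(220×36.8) = 6.917×10^-7 K/W
Sum of the known resistances R_other = 0.00108 K/W
Required total resistance R_tot = ΔT/Q_allow = 212/39200 = 0.005408 K/W
R_polyurethane foam = R_tot − R_other = 0.004329 K/W
L = R·k·A = 0.004329×0.0291×36.8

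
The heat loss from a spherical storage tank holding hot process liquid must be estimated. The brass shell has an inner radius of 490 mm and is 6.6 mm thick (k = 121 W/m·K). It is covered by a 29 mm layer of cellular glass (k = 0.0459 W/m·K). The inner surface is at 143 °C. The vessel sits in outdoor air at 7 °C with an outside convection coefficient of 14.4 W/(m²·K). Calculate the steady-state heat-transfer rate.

Spherical conduction: R = (1/r_in − 1/r_out)/(4πk) per layer; series-sum.
R_brass shell = (1/0.49 − 1/0.4966)/(4π×121) = 1.784×10^-5 K/W
R_cellular glass = (1/0.4966 − 1/0.5256)/(4π×0.0459) = 0.1926 K/W
R_outer film = 1/(h·4πr_o²) = 1/(14.4×4π×0.5256²) = 0.02 K/W
R_total = 0.2126 K/W
Q = ΔT/R_total = 136/0.2126

Q ≈ 640 W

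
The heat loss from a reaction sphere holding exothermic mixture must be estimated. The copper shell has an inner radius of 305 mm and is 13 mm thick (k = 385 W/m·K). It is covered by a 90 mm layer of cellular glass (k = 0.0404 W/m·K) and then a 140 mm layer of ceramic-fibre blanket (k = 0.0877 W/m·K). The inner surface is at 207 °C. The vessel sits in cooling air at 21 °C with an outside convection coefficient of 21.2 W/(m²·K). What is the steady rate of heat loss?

Each spherical layer contributes R = (1/r_i − 1/r_o)/(4πk):
R_copper shell = (1/0.305 − 1/0.318)/(4π×385) = 2.77×10^-5 K/W
R_cellular glass = (1/0.318 − 1/0.408)/(4π×0.0404) = 1.366 K/W
R_ceramic-fibre blanket = (1/0.408 − 1/0.548)/(4π×0.0877) = 0.5682 K/W
R_outer film = 1/(h·4πr_o²) = 1/(21.2×4π×0.548²) = 0.0125 K/W
R_total = 1.947 K/W
Q = ΔT/R_total = 186/1.947

Q ≈ 95.5 W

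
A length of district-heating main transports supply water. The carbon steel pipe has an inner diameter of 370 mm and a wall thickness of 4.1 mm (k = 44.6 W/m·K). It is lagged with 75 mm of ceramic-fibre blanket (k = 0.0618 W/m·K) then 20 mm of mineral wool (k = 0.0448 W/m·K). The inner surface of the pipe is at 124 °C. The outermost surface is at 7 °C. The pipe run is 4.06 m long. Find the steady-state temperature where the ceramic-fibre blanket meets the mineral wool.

T ≈ 34.1 °C

Cylindrical conduction, so R = ln(r₂/r₁)/(2πkL) per layer, in series:
R_carbon steel pipe wall = ln(189.1/185)/(2π×44.6×4.06) = 1.927×10^-5 K/W
R_ceramic-fibre blanket = ln(264.1/189.1)/(2π×0.0618×4.06) = 0.2119 K/W
R_mineral wool = ln(284.1/264.1)/(2π×0.0448×4.06) = 0.06387 K/W
R_total = 0.2758 K/W
Q = ΔT/R_total = 117/0.2758
Q = 424 W
T_interface = T_inner − Q·ΣR(inner→interface) = 124 − 424×0.2119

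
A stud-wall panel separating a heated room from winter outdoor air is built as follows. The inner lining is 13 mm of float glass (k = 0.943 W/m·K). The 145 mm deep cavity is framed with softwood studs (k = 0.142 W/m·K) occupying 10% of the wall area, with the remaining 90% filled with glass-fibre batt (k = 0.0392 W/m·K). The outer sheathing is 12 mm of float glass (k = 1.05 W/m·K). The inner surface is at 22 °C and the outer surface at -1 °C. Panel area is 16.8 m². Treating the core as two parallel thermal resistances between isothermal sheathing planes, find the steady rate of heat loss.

Sheathing layers in series; stud and cavity paths in parallel between them.
R_inner = 0.013/(0.943×16.8) = 8.206×10^-4 K/W
R_stud  = 0.145/(0.142×0.1×16.8) = 0.6078 K/W
R_cav   = 0.145/(0.0392×0.9×16.8) = 0.2446 K/W
1/R_core = 1/R_stud + 1/R_cav → R_core = 0.1744 K/W
R_outer = 0.012/(1.05×16.8) = 6.803×10^-4 K/W
R_total = 0.1759 K/W
Q = ΔT/R_total = 23/0.1759

Q ≈ 131 W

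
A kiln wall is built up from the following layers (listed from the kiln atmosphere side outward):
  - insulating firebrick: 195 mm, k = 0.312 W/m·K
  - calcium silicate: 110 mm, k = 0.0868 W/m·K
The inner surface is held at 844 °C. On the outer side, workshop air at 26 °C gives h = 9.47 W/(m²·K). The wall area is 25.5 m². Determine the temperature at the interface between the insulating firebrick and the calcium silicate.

Using the resistance-network approach (series):
R_insulating firebrick = L/(kA) = 0.195/(0.312×25.5) = 0.02451 K/W
R_calcium silicate = L/(kA) = 0.11/(0.0868×25.5) = 0.0497 K/W
R_outer film = 1/(h_o·A) = 1/(9.47×25.5) = 0.004141 K/W
R_total = 0.07835 K/W;  Q = ΔT/R_total = 818/0.07835 = 10440 W
T_interface = T_inner − Q·ΣR(inner→interface) = 844 − 10400×0.02451

T ≈ 588 °C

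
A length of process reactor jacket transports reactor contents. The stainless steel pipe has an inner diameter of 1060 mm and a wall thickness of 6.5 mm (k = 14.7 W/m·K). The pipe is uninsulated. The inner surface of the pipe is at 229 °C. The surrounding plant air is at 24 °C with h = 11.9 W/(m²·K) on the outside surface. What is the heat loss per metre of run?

q′ ≈ 8180 W/m

Treating each annulus and film as a series resistance:
R_stainless steel pipe wall = ln(536.5/530)/(2π×14.7×1) = 1.32×10^-4 K/W
R_outer film = 1/(h_o·2πr_oL) = 1/(11.9×2π×0.5365×1) = 0.02493 K/W
R_total = 0.02506 K/W
Q = ΔT/R_total = 205/0.02506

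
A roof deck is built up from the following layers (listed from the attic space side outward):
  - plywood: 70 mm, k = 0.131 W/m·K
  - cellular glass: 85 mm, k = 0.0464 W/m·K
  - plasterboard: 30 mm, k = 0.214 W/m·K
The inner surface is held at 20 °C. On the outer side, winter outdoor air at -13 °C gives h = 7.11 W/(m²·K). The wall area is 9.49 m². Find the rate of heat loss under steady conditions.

Treating each layer as a thermal resistance in series:
R_plywood = L/(kA) = 0.07/(0.131×9.49) = 0.05631 K/W
R_cellular glass = L/(kA) = 0.085/(0.0464×9.49) = 0.193 K/W
R_plasterboard = L/(kA) = 0.03/(0.214×9.49) = 0.01477 K/W
R_outer film = 1/(h_o·A) = 1/(7.11×9.49) = 0.01482 K/W
R_total = 0.2789 K/W
Q = ΔT / R_total = 33 / 0.2789

Q ≈ 118 W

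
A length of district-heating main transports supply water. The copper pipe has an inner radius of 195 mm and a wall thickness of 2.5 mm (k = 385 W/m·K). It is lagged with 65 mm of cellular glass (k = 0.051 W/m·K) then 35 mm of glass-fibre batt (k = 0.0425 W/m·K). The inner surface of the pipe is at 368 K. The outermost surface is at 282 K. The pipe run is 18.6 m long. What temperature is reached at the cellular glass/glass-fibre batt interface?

Per-layer cylindrical resistances, series-summed:
R_copper pipe wall = ln(197.5/195)/(2π×385×18.6) = 2.831×10^-7 K/W
R_cellular glass = ln(262.5/197.5)/(2π×0.051×18.6) = 0.04774 K/W
R_glass-fibre batt = ln(297.5/262.5)/(2π×0.0425×18.6) = 0.0252 K/W
R_total = 0.07294 K/W
Q = ΔT/R_total = 86/0.07294
Q = 1180 W
T_interface = T_inner − Q·ΣR(inner→interface) = 368 − 1180×0.04774

T ≈ 312 K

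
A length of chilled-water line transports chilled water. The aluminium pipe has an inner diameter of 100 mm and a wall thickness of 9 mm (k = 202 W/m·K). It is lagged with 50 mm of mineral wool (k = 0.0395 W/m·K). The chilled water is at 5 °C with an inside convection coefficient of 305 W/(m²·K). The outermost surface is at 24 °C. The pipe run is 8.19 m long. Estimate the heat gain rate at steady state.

Radial resistances (cylindrical: R_cond = ln(r_o/r_i)/(2πkL), R_conv = 1/(h·2πrL)):
R_inner film = 1/(h_i·2πr₁L) = 1/(305×2π×0.05×8.19) = 0.001274 K/W
R_aluminium pipe wall = ln(59/50)/(2π×202×8.19) = 1.592×10^-5 K/W
R_mineral wool = ln(109/59)/(2π×0.0395×8.19) = 0.302 K/W
R_total = 0.3033 K/W
Q = ΔT/R_total = 19/0.3033

Q ≈ 62.7 W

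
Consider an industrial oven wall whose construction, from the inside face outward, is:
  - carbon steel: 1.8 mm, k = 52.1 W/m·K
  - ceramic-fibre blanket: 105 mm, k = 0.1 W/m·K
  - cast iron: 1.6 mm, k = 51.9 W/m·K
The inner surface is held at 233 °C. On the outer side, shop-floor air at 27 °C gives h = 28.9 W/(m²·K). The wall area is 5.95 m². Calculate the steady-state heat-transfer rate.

Model the wall as resistances in series:
R_carbon steel = L/(kA) = 0.0018/(52.1×5.95) = 5.807×10^-6 K/W
R_ceramic-fibre blanket = L/(kA) = 0.105/(0.1×5.95) = 0.1765 K/W
R_cast iron = L/(kA) = 0.0016/(51.9×5.95) = 5.181×10^-6 K/W
R_outer film = 1/(h_o·A) = 1/(28.9×5.95) = 0.005815 K/W
R_total = 0.1823 K/W
Q = ΔT / R_total = 206 / 0.1823

Q ≈ 1130 W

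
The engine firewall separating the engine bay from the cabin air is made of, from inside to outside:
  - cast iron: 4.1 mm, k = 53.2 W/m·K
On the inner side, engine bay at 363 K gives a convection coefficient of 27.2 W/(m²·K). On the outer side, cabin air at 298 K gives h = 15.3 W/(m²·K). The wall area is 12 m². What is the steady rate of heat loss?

Model the wall as resistances in series:
R_inner film = 1/(h_i·A) = 1/(27.2×12) = 0.003064 K/W
R_cast iron = L/(kA) = 0.0041/(53.2×12) = 6.422×10^-6 K/W
R_outer film = 1/(h_o·A) = 1/(15.3×12) = 0.005447 K/W
R_total = 0.008517 K/W
Q = ΔT / R_total = 65 / 0.008517

Q ≈ 7630 W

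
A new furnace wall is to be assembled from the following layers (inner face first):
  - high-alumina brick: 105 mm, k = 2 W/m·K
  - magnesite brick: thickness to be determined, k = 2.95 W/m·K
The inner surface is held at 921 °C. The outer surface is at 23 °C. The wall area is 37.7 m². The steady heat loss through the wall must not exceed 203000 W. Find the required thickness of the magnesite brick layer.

Thermal resistances in series:
R_high-alumina brick = L/(kA) = 0.105/(2×37.7) = 0.001393 K/W
Sum of the known resistances R_other = 0.001393 K/W
Required total resistance R_tot = ΔT/Q_allow = 898/203000 = 0.004424 K/W
R_magnesite brick = R_tot − R_other = 0.003031 K/W
L = R·k·A = 0.003031×2.95×37.7

L ≈ 337 mm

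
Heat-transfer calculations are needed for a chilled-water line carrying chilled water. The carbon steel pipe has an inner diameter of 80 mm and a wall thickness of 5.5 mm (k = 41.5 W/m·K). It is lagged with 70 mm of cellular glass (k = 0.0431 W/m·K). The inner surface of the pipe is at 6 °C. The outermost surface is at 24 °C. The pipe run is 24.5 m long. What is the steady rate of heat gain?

Q ≈ 128 W

Treating each annulus and film as a series resistance:
R_carbon steel pipe wall = ln(45.5/40)/(2π×41.5×24.5) = 2.017×10^-5 K/W
R_cellular glass = ln(115.5/45.5)/(2π×0.0431×24.5) = 0.1404 K/W
R_total = 0.1404 K/W
Q = ΔT/R_total = 18/0.1404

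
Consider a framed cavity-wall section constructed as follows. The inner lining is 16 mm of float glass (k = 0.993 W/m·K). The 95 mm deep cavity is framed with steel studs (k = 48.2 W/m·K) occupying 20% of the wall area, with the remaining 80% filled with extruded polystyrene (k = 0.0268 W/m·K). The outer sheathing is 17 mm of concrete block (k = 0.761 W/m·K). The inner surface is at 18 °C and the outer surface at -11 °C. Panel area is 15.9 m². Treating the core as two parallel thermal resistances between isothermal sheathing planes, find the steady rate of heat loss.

Sheathing layers in series; stud and cavity paths in parallel between them.
R_inner = 0.016/(0.993×15.9) = 0.001013 K/W
R_stud  = 0.095/(48.2×0.2×15.9) = 6.198×10^-4 K/W
R_cav   = 0.095/(0.0268×0.8×15.9) = 0.2787 K/W
1/R_core = 1/R_stud + 1/R_cav → R_core = 6.184×10^-4 K/W
R_outer = 0.017/(0.761×15.9) = 0.001405 K/W
R_total = 0.003037 K/W
Q = ΔT/R_total = 29/0.003037

Q ≈ 9550 W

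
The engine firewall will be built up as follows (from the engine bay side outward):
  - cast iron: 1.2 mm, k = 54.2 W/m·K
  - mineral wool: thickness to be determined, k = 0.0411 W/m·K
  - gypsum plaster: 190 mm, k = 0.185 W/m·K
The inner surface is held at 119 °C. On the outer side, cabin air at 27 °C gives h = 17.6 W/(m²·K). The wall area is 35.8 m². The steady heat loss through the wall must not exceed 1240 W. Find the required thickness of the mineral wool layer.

L ≈ 64.6 mm

Series thermal resistances:
R_cast iron = L/(kA) = 0.0012/(54.2×35.8) = 6.184×10^-7 K/W
R_gypsum plaster = L/(kA) = 0.19/(0.185×35.8) = 0.02869 K/W
R_outer film = 1/(h_o·A) = 1/(17.6×35.8) = 0.001587 K/W
Sum of the known resistances R_other = 0.03028 K/W
Required total resistance R_tot = ΔT/Q_allow = 92/1240 = 0.07419 K/W
R_mineral wool = R_tot − R_other = 0.04392 K/W
L = R·k·A = 0.04392×0.0411×35.8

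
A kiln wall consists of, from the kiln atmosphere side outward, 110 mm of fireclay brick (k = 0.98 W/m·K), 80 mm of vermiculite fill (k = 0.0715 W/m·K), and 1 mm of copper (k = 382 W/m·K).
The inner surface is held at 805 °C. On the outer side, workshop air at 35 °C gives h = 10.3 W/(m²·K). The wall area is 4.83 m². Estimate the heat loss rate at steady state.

Model the wall as resistances in series:
R_fireclay brick = L/(kA) = 0.11/(0.98×4.83) = 0.02324 K/W
R_vermiculite fill = L/(kA) = 0.08/(0.0715×4.83) = 0.2317 K/W
R_copper = L/(kA) = 0.001/(382×4.83) = 5.42×10^-7 K/W
R_outer film = 1/(h_o·A) = 1/(10.3×4.83) = 0.0201 K/W
R_total = 0.275 K/W
Q = ΔT / R_total = 770 / 0.275

Q ≈ 2800 W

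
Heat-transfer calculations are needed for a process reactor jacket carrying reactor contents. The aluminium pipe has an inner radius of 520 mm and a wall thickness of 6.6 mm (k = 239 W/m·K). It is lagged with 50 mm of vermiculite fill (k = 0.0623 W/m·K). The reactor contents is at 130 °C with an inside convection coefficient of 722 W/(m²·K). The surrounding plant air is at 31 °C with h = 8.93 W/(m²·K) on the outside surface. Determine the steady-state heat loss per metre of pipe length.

q′ ≈ 376 W/m

Cylindrical conduction, so R = ln(r₂/r₁)/(2πkL) per layer, in series:
R_inner film = 1/(h_i·2πr₁L) = 1/(722×2π×0.52×1) = 4.239×10^-4 K/W
R_aluminium pipe wall = ln(526.6/520)/(2π×239×1) = 8.399×10^-6 K/W
R_vermiculite fill = ln(576.6/526.6)/(2π×0.0623×1) = 0.2317 K/W
R_outer film = 1/(h_o·2πr_oL) = 1/(8.93×2π×0.5766×1) = 0.03091 K/W
R_total = 0.2631 K/W
Q = ΔT/R_total = 99/0.2631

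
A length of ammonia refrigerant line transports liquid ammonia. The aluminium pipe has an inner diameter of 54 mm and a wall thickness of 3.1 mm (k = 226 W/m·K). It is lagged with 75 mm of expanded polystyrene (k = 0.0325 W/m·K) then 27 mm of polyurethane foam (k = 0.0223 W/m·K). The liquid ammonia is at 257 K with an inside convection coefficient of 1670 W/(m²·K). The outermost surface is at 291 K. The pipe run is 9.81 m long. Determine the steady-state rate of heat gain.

Q ≈ 43 W

For a radial system each layer contributes R = ln(r_out/r_in)/(2πkL); films add R = 1/(hA).
R_inner film = 1/(h_i·2πr₁L) = 1/(1670×2π×0.027×9.81) = 3.598×10^-4 K/W
R_aluminium pipe wall = ln(30.1/27)/(2π×226×9.81) = 7.802×10^-6 K/W
R_expanded polystyrene = ln(105.1/30.1)/(2π×0.0325×9.81) = 0.6242 K/W
R_polyurethane foam = ln(132.1/105.1)/(2π×0.0223×9.81) = 0.1663 K/W
R_total = 0.7909 K/W
Q = ΔT/R_total = 34/0.7909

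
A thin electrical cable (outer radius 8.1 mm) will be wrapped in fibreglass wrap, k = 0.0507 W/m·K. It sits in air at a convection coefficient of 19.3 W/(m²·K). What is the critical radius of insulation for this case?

For a cylinder r_cr = k/h = 0.0507/19.3
r_cr = 2.63 mm; since the bare radius (8.1 mm) is above r_cr, any added insulation will reduce heat loss.

r_cr ≈ 2.63 mm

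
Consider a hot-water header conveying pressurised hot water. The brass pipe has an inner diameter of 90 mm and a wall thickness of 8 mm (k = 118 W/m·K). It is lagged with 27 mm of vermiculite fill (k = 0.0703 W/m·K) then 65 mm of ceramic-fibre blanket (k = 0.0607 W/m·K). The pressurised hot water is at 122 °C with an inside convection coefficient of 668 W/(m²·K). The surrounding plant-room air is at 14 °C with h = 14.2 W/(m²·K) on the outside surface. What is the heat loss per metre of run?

q′ ≈ 42 W/m

Radial resistances (cylindrical: R_cond = ln(r_o/r_i)/(2πkL), R_conv = 1/(h·2πrL)):
R_inner film = 1/(h_i·2πr₁L) = 1/(668×2π×0.045×1) = 0.005295 K/W
R_brass pipe wall = ln(53/45)/(2π×118×1) = 2.207×10^-4 K/W
R_vermiculite fill = ln(80/53)/(2π×0.0703×1) = 0.9321 K/W
R_ceramic-fibre blanket = ln(145/80)/(2π×0.0607×1) = 1.559 K/W
R_outer film = 1/(h_o·2πr_oL) = 1/(14.2×2π×0.145×1) = 0.0773 K/W
R_total = 2.574 K/W
Q = ΔT/R_total = 108/2.574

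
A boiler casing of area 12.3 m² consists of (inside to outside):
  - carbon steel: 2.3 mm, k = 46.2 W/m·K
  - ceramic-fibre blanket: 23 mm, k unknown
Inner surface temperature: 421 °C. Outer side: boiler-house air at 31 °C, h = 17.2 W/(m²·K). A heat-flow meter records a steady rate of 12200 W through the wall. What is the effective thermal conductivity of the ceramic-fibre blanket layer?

Treating each layer as a thermal resistance in series:
R_carbon steel = L/(kA) = 0.0023/(46.2×12.3) = 4.047×10^-6 K/W
R_outer film = 1/(h_o·A) = 1/(17.2×12.3) = 0.004727 K/W
Sum of known resistances R_other = 0.004731 K/W
Total R = ΔT/Q = 390/12200 = 0.03197 K/W
R_ceramic-fibre blanket = R_total − R_other = 0.02724 K/W
k = L/(R·A) = 0.023/(0.02724×12.3)

k ≈ 0.0687 W/(m·K)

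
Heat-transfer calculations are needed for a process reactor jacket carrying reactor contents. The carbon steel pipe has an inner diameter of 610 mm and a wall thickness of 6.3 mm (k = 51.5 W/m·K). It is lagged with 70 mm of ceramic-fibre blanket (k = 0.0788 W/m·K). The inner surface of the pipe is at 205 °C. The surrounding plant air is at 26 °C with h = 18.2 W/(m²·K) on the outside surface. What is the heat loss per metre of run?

Cylindrical conduction, so R = ln(r₂/r₁)/(2πkL) per layer, in series:
R_carbon steel pipe wall = ln(311.3/305)/(2π×51.5×1) = 6.318×10^-5 K/W
R_ceramic-fibre blanket = ln(381.3/311.3)/(2π×0.0788×1) = 0.4097 K/W
R_outer film = 1/(h_o·2πr_oL) = 1/(18.2×2π×0.3813×1) = 0.02293 K/W
R_total = 0.4327 K/W
Q = ΔT/R_total = 179/0.4327

q′ ≈ 414 W/m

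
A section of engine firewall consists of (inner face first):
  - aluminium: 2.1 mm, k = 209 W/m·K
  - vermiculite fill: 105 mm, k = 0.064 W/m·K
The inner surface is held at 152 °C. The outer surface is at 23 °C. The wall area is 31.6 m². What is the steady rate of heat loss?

Q ≈ 2480 W

Treating each layer as a thermal resistance in series:
R_aluminium = L/(kA) = 0.0021/(209×31.6) = 3.18×10^-7 K/W
R_vermiculite fill = L/(kA) = 0.105/(0.064×31.6) = 0.05192 K/W
R_total = 0.05192 K/W
Q = ΔT / R_total = 129 / 0.05192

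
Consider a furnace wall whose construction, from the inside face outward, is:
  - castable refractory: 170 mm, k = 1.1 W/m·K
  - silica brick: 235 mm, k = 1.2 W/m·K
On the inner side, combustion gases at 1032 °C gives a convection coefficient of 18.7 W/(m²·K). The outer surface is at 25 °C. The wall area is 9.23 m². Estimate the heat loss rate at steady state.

Q ≈ 23000 W

Thermal resistances in series:
R_inner film = 1/(h_i·A) = 1/(18.7×9.23) = 0.005794 K/W
R_castable refractory = L/(kA) = 0.17/(1.1×9.23) = 0.01674 K/W
R_silica brick = L/(kA) = 0.235/(1.2×9.23) = 0.02122 K/W
R_total = 0.04375 K/W
Q = ΔT / R_total = 1007 / 0.04375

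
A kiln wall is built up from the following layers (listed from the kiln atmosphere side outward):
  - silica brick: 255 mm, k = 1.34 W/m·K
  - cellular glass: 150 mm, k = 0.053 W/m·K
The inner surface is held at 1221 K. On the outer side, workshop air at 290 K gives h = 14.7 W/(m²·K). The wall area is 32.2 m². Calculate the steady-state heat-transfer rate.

Q ≈ 9710 W

Thermal resistances in series:
R_silica brick = L/(kA) = 0.255/(1.34×32.2) = 0.00591 K/W
R_cellular glass = L/(kA) = 0.15/(0.053×32.2) = 0.08789 K/W
R_outer film = 1/(h_o·A) = 1/(14.7×32.2) = 0.002113 K/W
R_total = 0.09592 K/W
Q = ΔT / R_total = 931 / 0.09592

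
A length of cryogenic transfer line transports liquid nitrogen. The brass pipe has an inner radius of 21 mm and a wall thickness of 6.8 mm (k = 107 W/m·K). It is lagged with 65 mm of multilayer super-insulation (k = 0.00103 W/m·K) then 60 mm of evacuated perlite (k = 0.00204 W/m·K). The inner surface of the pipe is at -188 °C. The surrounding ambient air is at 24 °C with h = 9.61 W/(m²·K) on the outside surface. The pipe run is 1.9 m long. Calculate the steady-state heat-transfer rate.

Cylindrical conduction, so R = ln(r₂/r₁)/(2πkL) per layer, in series:
R_brass pipe wall = ln(27.8/21)/(2π×107×1.9) = 2.196×10^-4 K/W
R_multilayer super-insulation = ln(92.8/27.8)/(2π×0.00103×1.9) = 98.03 K/W
R_evacuated perlite = ln(152.8/92.8)/(2π×0.00204×1.9) = 20.48 K/W
R_outer film = 1/(h_o·2πr_oL) = 1/(9.61×2π×0.1528×1.9) = 0.05705 K/W
R_total = 118.6 K/W
Q = ΔT/R_total = 212/118.6

Q ≈ 1.79 W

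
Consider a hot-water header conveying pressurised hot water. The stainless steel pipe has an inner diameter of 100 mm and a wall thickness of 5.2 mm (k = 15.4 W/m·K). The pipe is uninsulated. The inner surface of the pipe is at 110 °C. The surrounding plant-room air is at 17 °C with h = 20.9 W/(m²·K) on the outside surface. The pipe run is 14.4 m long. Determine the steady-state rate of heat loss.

Per-layer cylindrical resistances, series-summed:
R_stainless steel pipe wall = ln(55.2/50)/(2π×15.4×14.4) = 7.101×10^-5 K/W
R_outer film = 1/(h_o·2πr_oL) = 1/(20.9×2π×0.0552×14.4) = 0.00958 K/W
R_total = 0.009651 K/W
Q = ΔT/R_total = 93/0.009651

Q ≈ 9640 W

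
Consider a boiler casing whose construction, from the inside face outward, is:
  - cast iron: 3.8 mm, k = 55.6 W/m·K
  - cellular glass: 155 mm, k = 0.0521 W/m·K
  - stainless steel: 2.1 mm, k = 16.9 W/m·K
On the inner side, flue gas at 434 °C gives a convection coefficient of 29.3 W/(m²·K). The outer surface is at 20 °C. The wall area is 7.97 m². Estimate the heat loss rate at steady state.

Q ≈ 1100 W

Thermal resistances in series:
R_inner film = 1/(h_i·A) = 1/(29.3×7.97) = 0.004282 K/W
R_cast iron = L/(kA) = 0.0038/(55.6×7.97) = 8.575×10^-6 K/W
R_cellular glass = L/(kA) = 0.155/(0.0521×7.97) = 0.3733 K/W
R_stainless steel = L/(kA) = 0.0021/(16.9×7.97) = 1.559×10^-5 K/W
R_total = 0.3776 K/W
Q = ΔT / R_total = 414 / 0.3776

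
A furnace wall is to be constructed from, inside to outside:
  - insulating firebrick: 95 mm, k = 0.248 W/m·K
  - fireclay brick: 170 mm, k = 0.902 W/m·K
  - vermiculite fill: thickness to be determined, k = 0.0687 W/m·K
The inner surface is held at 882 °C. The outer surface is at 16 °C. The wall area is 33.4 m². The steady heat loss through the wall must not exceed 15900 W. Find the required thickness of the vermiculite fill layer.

Using the resistance-network approach (series):
R_insulating firebrick = L/(kA) = 0.095/(0.248×33.4) = 0.01147 K/W
R_fireclay brick = L/(kA) = 0.17/(0.902×33.4) = 0.005643 K/W
Sum of the known resistances R_other = 0.01711 K/W
Required total resistance R_tot = ΔT/Q_allow = 866/15900 = 0.05447 K/W
R_vermiculite fill = R_tot − R_other = 0.03735 K/W
L = R·k·A = 0.03735×0.0687×33.4

L ≈ 85.7 mm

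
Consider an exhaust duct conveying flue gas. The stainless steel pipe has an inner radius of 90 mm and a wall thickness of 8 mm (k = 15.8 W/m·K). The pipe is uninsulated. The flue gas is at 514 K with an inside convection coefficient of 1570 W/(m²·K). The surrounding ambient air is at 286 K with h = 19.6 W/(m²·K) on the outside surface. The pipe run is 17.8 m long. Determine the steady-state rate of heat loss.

Cylindrical conduction, so R = ln(r₂/r₁)/(2πkL) per layer, in series:
R_inner film = 1/(h_i·2πr₁L) = 1/(1570×2π×0.09×17.8) = 6.328×10^-5 K/W
R_stainless steel pipe wall = ln(98/90)/(2π×15.8×17.8) = 4.819×10^-5 K/W
R_outer film = 1/(h_o·2πr_oL) = 1/(19.6×2π×0.098×17.8) = 0.004655 K/W
R_total = 0.004766 K/W
Q = ΔT/R_total = 228/0.004766

Q ≈ 47800 W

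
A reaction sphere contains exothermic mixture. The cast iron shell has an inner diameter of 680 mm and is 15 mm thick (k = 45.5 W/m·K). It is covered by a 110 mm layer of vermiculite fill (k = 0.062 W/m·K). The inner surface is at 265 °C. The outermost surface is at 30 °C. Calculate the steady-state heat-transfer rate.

Spherical conduction: R = (1/r_in − 1/r_out)/(4πk) per layer; series-sum.
R_cast iron shell = (1/0.34 − 1/0.355)/(4π×45.5) = 2.174×10^-4 K/W
R_vermiculite fill = (1/0.355 − 1/0.465)/(4π×0.062) = 0.8553 K/W
R_total = 0.8555 K/W
Q = ΔT/R_total = 235/0.8555

Q ≈ 275 W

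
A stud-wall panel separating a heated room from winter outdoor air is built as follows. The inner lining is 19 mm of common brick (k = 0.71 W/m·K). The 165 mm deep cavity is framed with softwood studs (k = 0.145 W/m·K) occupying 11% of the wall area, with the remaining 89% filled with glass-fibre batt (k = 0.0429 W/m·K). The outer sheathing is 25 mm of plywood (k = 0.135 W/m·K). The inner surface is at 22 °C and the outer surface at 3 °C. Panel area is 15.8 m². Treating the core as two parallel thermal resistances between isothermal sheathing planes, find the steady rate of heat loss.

Q ≈ 92.1 W

Sheathing layers in series; stud and cavity paths in parallel between them.
R_inner = 0.019/(0.71×15.8) = 0.001694 K/W
R_stud  = 0.165/(0.145×0.11×15.8) = 0.6547 K/W
R_cav   = 0.165/(0.0429×0.89×15.8) = 0.2735 K/W
1/R_core = 1/R_stud + 1/R_cav → R_core = 0.1929 K/W
R_outer = 0.025/(0.135×15.8) = 0.01172 K/W
R_total = 0.2063 K/W
Q = ΔT/R_total = 19/0.2063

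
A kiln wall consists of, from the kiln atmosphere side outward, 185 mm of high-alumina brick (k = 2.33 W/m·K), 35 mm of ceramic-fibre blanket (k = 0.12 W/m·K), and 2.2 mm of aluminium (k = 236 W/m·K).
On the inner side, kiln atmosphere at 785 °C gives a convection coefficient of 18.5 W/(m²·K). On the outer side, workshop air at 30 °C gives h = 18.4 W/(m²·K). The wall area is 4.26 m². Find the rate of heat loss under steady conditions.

Q ≈ 6710 W

Series thermal resistances:
R_inner film = 1/(h_i·A) = 1/(18.5×4.26) = 0.01269 K/W
R_high-alumina brick = L/(kA) = 0.185/(2.33×4.26) = 0.01864 K/W
R_ceramic-fibre blanket = L/(kA) = 0.035/(0.12×4.26) = 0.06847 K/W
R_aluminium = L/(kA) = 0.0022/(236×4.26) = 2.188×10^-6 K/W
R_outer film = 1/(h_o·A) = 1/(18.4×4.26) = 0.01276 K/W
R_total = 0.1126 K/W
Q = ΔT / R_total = 755 / 0.1126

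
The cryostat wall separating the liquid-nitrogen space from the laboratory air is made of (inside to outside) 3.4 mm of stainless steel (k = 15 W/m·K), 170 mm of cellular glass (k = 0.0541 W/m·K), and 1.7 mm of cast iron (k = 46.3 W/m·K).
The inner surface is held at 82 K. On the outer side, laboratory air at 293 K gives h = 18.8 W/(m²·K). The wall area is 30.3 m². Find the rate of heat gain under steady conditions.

Series thermal resistances:
R_stainless steel = L/(kA) = 0.0034/(15×30.3) = 7.481×10^-6 K/W
R_cellular glass = L/(kA) = 0.17/(0.0541×30.3) = 0.1037 K/W
R_cast iron = L/(kA) = 0.0017/(46.3×30.3) = 1.212×10^-6 K/W
R_outer film = 1/(h_o·A) = 1/(18.8×30.3) = 0.001755 K/W
R_total = 0.1055 K/W
Q = ΔT / R_total = 211 / 0.1055

Q ≈ 2000 W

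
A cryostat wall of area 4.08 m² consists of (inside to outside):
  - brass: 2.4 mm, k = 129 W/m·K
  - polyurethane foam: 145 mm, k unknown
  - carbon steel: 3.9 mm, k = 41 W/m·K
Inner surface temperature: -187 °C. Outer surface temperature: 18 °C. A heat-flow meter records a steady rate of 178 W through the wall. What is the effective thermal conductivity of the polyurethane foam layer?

Using the resistance-network approach (series):
R_brass = L/(kA) = 0.0024/(129×4.08) = 4.56×10^-6 K/W
R_carbon steel = L/(kA) = 0.0039/(41×4.08) = 2.331×10^-5 K/W
Sum of known resistances R_other = 2.787×10^-5 K/W
Total R = ΔT/Q = 205/178 = 1.152 K/W
R_polyurethane foam = R_total − R_other = 1.152 K/W
k = L/(R·A) = 0.145/(1.152×4.08)

k ≈ 0.0309 W/(m·K)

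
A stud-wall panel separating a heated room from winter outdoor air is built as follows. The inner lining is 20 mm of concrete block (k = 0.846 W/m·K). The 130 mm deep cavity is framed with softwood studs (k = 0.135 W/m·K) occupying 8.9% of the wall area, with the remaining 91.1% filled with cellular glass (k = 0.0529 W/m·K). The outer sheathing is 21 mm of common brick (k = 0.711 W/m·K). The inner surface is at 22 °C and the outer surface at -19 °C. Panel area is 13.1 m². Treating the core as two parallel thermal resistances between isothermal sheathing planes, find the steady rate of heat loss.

Sheathing layers in series; stud and cavity paths in parallel between them.
R_inner = 0.02/(0.846×13.1) = 0.001805 K/W
R_stud  = 0.13/(0.135×0.089×13.1) = 0.8259 K/W
R_cav   = 0.13/(0.0529×0.911×13.1) = 0.2059 K/W
1/R_core = 1/R_stud + 1/R_cav → R_core = 0.1648 K/W
R_outer = 0.021/(0.711×13.1) = 0.002255 K/W
R_total = 0.1689 K/W
Q = ΔT/R_total = 41/0.1689

Q ≈ 243 W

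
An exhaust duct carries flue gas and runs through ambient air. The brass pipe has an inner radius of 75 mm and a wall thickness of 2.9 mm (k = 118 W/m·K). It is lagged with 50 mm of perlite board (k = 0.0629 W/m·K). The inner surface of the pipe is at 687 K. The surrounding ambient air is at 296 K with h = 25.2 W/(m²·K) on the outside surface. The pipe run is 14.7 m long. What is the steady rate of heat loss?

Q ≈ 4410 W

Per-layer cylindrical resistances, series-summed:
R_brass pipe wall = ln(77.9/75)/(2π×118×14.7) = 3.481×10^-6 K/W
R_perlite board = ln(127.9/77.9)/(2π×0.0629×14.7) = 0.08535 K/W
R_outer film = 1/(h_o·2πr_oL) = 1/(25.2×2π×0.1279×14.7) = 0.003359 K/W
R_total = 0.08871 K/W
Q = ΔT/R_total = 391/0.08871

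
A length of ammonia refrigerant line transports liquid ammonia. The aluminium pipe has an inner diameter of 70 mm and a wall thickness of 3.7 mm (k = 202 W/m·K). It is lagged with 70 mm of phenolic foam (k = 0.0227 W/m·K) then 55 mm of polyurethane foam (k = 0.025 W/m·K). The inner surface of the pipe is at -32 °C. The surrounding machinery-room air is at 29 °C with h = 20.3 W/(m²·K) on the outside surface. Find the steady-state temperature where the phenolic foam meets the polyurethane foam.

T ≈ 12.6 °C

Per-layer cylindrical resistances, series-summed:
R_aluminium pipe wall = ln(38.7/35)/(2π×202×1) = 7.918×10^-5 K/W
R_phenolic foam = ln(108.7/38.7)/(2π×0.0227×1) = 7.241 K/W
R_polyurethane foam = ln(163.7/108.7)/(2π×0.025×1) = 2.607 K/W
R_outer film = 1/(h_o·2πr_oL) = 1/(20.3×2π×0.1637×1) = 0.04789 K/W
R_total = 9.895 K/W
Q = ΔT/R_total = 61/9.895
Q = 6.16 W/m
T_interface = T_inner + Q·ΣR(inner→interface) = -32 + 6.16×7.241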